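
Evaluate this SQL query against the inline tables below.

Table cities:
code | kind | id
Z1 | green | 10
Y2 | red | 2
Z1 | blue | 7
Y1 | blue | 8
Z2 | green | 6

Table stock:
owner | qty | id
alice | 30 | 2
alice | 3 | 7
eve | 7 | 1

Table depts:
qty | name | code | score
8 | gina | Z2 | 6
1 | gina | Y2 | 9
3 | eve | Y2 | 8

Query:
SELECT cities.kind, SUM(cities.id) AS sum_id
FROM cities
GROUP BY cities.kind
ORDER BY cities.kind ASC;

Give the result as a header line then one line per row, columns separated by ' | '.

== RESULT ==
cities.kind | sum_id
blue | 15
green | 16
red | 2

Derivation:
After GROUP BY (3 rows):
cities.kind | sum_id
green | 16
red | 2
blue | 15
After ORDER BY (3 rows):
cities.kind | sum_id
blue | 15
green | 16
red | 2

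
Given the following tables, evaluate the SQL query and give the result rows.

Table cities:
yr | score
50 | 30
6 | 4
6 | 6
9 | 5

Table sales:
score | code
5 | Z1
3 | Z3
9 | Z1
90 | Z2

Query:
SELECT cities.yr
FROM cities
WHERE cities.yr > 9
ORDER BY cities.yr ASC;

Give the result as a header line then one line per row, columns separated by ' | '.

After WHERE (1 rows):
cities.yr | cities.score
50 | 30
After SELECT (1 rows):
cities.yr
50
After ORDER BY (1 rows):
cities.yr
50

== RESULT ==
cities.yr
50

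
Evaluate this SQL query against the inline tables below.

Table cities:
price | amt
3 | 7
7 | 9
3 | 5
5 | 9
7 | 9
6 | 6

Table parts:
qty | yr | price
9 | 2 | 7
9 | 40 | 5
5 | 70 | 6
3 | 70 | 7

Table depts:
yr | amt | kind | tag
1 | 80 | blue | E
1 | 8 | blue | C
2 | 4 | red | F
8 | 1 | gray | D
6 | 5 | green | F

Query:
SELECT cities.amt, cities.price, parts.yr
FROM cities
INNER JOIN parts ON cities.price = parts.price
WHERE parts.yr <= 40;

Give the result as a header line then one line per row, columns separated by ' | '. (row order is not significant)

== RESULT ==
cities.amt | cities.price | parts.yr
9 | 7 | 2
9 | 5 | 40
9 | 7 | 2

Derivation:
After JOIN parts (6 rows):
cities.price | cities.amt | parts.qty | parts.yr | parts.price
7 | 9 | 9 | 2 | 7
7 | 9 | 3 | 70 | 7
5 | 9 | 9 | 40 | 5
7 | 9 | 9 | 2 | 7
7 | 9 | 3 | 70 | 7
6 | 6 | 5 | 70 | 6
After WHERE (3 rows):
cities.price | cities.amt | parts.qty | parts.yr | parts.price
7 | 9 | 9 | 2 | 7
5 | 9 | 9 | 40 | 5
7 | 9 | 9 | 2 | 7
After SELECT (3 rows):
cities.amt | cities.price | parts.yr
9 | 7 | 2
9 | 5 | 40
9 | 7 | 2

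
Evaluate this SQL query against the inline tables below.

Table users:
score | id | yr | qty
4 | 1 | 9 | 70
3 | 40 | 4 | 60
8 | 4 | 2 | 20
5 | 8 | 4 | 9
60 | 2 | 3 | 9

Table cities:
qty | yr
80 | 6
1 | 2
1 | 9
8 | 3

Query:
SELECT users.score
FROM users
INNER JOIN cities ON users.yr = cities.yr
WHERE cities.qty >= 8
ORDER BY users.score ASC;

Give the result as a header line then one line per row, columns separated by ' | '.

== RESULT ==
users.score
60

Derivation:
After JOIN cities (3 rows):
users.score | users.id | users.yr | users.qty | cities.qty | cities.yr
4 | 1 | 9 | 70 | 1 | 9
8 | 4 | 2 | 20 | 1 | 2
60 | 2 | 3 | 9 | 8 | 3
After WHERE (1 rows):
users.score | users.id | users.yr | users.qty | cities.qty | cities.yr
60 | 2 | 3 | 9 | 8 | 3
After SELECT (1 rows):
users.score
60
After ORDER BY (1 rows):
users.score
60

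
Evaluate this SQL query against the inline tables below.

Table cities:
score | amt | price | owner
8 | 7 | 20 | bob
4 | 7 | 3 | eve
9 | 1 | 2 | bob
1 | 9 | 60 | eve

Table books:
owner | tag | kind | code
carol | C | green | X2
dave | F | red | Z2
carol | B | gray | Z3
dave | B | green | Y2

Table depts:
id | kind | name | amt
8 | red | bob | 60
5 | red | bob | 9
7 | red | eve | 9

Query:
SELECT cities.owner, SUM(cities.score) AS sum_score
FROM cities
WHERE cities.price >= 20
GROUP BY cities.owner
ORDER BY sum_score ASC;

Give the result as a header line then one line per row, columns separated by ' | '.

== RESULT ==
cities.owner | sum_score
eve | 1
bob | 8

Derivation:
After WHERE (2 rows):
cities.score | cities.amt | cities.price | cities.owner
8 | 7 | 20 | bob
1 | 9 | 60 | eve
After GROUP BY (2 rows):
cities.owner | sum_score
bob | 8
eve | 1
After ORDER BY (2 rows):
cities.owner | sum_score
eve | 1
bob | 8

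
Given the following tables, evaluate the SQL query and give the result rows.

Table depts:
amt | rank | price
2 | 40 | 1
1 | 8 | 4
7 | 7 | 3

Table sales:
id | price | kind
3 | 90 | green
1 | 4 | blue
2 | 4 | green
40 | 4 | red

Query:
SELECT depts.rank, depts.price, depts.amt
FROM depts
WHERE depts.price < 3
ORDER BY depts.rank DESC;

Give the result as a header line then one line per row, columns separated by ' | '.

== RESULT ==
depts.rank | depts.price | depts.amt
40 | 1 | 2

Derivation:
After WHERE (1 rows):
depts.amt | depts.rank | depts.price
2 | 40 | 1
After SELECT (1 rows):
depts.rank | depts.price | depts.amt
40 | 1 | 2
After ORDER BY (1 rows):
depts.rank | depts.price | depts.amt
40 | 1 | 2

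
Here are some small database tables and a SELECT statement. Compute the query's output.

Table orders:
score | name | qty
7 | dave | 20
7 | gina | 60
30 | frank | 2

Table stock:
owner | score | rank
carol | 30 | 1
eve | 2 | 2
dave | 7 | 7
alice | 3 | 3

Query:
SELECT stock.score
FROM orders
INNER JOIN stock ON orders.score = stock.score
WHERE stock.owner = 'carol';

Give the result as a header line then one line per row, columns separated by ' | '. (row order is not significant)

== RESULT ==
stock.score
30

Derivation:
After JOIN stock (3 rows):
orders.score | orders.name | orders.qty | stock.owner | stock.score | stock.rank
7 | dave | 20 | dave | 7 | 7
7 | gina | 60 | dave | 7 | 7
30 | frank | 2 | carol | 30 | 1
After WHERE (1 rows):
orders.score | orders.name | orders.qty | stock.owner | stock.score | stock.rank
30 | frank | 2 | carol | 30 | 1
After SELECT (1 rows):
stock.score
30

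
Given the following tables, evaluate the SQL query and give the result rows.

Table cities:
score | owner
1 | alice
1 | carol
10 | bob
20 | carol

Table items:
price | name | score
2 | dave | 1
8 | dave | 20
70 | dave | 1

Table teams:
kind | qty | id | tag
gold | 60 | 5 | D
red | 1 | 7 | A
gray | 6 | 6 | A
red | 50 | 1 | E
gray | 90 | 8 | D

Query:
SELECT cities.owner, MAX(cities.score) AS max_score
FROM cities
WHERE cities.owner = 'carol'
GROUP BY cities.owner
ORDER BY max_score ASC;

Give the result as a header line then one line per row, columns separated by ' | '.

== RESULT ==
cities.owner | max_score
carol | 20

Derivation:
After WHERE (2 rows):
cities.score | cities.owner
1 | carol
20 | carol
After GROUP BY (1 rows):
cities.owner | max_score
carol | 20
After ORDER BY (1 rows):
cities.owner | max_score
carol | 20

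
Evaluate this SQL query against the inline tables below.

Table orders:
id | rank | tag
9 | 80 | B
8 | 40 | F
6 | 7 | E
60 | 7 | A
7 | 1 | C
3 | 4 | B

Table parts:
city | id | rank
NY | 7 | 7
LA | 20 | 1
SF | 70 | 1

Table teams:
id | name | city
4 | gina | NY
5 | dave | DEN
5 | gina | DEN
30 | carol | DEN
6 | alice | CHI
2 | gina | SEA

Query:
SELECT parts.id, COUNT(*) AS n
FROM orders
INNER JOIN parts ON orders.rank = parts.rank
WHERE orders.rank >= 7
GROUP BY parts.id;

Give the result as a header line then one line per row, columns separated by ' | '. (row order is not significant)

After JOIN parts (4 rows):
orders.id | orders.rank | orders.tag | parts.city | parts.id | parts.rank
6 | 7 | E | NY | 7 | 7
60 | 7 | A | NY | 7 | 7
7 | 1 | C | LA | 20 | 1
7 | 1 | C | SF | 70 | 1
After WHERE (2 rows):
orders.id | orders.rank | orders.tag | parts.city | parts.id | parts.rank
6 | 7 | E | NY | 7 | 7
60 | 7 | A | NY | 7 | 7
After GROUP BY (1 rows):
parts.id | n
7 | 2

== RESULT ==
parts.id | n
7 | 2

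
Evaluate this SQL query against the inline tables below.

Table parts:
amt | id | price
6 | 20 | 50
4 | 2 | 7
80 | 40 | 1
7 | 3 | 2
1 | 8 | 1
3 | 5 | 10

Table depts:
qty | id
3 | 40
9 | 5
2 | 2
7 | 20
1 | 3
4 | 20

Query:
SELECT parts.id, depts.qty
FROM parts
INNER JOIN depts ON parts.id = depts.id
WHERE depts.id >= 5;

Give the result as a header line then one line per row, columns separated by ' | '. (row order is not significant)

After JOIN depts (6 rows):
parts.amt | parts.id | parts.price | depts.qty | depts.id
6 | 20 | 50 | 7 | 20
6 | 20 | 50 | 4 | 20
4 | 2 | 7 | 2 | 2
80 | 40 | 1 | 3 | 40
7 | 3 | 2 | 1 | 3
3 | 5 | 10 | 9 | 5
After WHERE (4 rows):
parts.amt | parts.id | parts.price | depts.qty | depts.id
6 | 20 | 50 | 7 | 20
6 | 20 | 50 | 4 | 20
80 | 40 | 1 | 3 | 40
3 | 5 | 10 | 9 | 5
After SELECT (4 rows):
parts.id | depts.qty
20 | 7
20 | 4
40 | 3
5 | 9

== RESULT ==
parts.id | depts.qty
20 | 7
20 | 4
40 | 3
5 | 9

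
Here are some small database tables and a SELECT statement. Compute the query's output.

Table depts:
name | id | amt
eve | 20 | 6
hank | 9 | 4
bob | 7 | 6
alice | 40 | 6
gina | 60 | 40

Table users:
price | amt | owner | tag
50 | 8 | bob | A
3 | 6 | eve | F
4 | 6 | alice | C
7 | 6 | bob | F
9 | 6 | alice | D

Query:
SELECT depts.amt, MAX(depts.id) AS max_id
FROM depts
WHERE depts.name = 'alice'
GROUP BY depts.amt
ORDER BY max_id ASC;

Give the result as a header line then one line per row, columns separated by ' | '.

After WHERE (1 rows):
depts.name | depts.id | depts.amt
alice | 40 | 6
After GROUP BY (1 rows):
depts.amt | max_id
6 | 40
After ORDER BY (1 rows):
depts.amt | max_id
6 | 40

== RESULT ==
depts.amt | max_id
6 | 40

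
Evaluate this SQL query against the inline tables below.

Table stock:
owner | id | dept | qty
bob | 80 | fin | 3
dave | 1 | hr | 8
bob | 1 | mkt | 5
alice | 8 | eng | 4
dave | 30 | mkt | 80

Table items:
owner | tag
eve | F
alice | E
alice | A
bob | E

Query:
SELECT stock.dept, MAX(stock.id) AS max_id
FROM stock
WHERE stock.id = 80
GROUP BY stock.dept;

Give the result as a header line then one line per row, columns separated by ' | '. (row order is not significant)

== RESULT ==
stock.dept | max_id
fin | 80

Derivation:
After WHERE (1 rows):
stock.owner | stock.id | stock.dept | stock.qty
bob | 80 | fin | 3
After GROUP BY (1 rows):
stock.dept | max_id
fin | 80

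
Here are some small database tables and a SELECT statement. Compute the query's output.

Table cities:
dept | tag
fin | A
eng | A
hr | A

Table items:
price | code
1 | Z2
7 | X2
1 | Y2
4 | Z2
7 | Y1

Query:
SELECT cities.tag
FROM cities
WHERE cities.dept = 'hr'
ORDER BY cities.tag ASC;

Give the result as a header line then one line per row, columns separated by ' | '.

== RESULT ==
cities.tag
A

Derivation:
After WHERE (1 rows):
cities.dept | cities.tag
hr | A
After SELECT (1 rows):
cities.tag
A
After ORDER BY (1 rows):
cities.tag
A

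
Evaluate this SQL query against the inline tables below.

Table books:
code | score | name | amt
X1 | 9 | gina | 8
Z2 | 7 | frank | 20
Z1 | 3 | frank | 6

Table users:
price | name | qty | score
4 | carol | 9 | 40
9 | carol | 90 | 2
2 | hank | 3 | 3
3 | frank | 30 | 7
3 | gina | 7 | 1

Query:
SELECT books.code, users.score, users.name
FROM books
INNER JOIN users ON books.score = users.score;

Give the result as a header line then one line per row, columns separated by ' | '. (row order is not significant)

After JOIN users (2 rows):
books.code | books.score | books.name | books.amt | users.price | users.name | users.qty | users.score
Z2 | 7 | frank | 20 | 3 | frank | 30 | 7
Z1 | 3 | frank | 6 | 2 | hank | 3 | 3
After SELECT (2 rows):
books.code | users.score | users.name
Z2 | 7 | frank
Z1 | 3 | hank

== RESULT ==
books.code | users.score | users.name
Z2 | 7 | frank
Z1 | 3 | hank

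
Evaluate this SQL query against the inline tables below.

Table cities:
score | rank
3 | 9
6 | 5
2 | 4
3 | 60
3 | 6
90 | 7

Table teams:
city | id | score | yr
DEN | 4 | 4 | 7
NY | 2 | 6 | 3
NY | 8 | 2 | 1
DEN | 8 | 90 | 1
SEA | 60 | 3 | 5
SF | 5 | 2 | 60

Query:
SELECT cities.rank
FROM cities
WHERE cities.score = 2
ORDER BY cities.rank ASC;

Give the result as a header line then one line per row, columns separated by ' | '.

After WHERE (1 rows):
cities.score | cities.rank
2 | 4
After SELECT (1 rows):
cities.rank
4
After ORDER BY (1 rows):
cities.rank
4

== RESULT ==
cities.rank
4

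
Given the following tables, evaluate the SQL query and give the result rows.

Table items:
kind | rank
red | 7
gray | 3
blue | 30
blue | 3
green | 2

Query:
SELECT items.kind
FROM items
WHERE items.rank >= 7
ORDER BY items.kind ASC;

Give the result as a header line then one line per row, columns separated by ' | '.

== RESULT ==
items.kind
blue
red

Derivation:
After WHERE (2 rows):
items.kind | items.rank
red | 7
blue | 30
After SELECT (2 rows):
items.kind
red
blue
After ORDER BY (2 rows):
items.kind
blue
red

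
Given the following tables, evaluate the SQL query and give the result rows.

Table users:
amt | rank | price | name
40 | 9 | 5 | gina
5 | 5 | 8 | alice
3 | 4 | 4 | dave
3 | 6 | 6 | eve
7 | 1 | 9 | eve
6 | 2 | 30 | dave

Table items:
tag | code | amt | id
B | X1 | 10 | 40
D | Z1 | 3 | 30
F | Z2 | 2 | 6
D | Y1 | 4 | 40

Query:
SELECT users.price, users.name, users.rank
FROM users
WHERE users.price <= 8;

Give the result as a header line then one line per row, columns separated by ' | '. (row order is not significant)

After WHERE (4 rows):
users.amt | users.rank | users.price | users.name
40 | 9 | 5 | gina
5 | 5 | 8 | alice
3 | 4 | 4 | dave
3 | 6 | 6 | eve
After SELECT (4 rows):
users.price | users.name | users.rank
5 | gina | 9
8 | alice | 5
4 | dave | 4
6 | eve | 6

== RESULT ==
users.price | users.name | users.rank
5 | gina | 9
8 | alice | 5
4 | dave | 4
6 | eve | 6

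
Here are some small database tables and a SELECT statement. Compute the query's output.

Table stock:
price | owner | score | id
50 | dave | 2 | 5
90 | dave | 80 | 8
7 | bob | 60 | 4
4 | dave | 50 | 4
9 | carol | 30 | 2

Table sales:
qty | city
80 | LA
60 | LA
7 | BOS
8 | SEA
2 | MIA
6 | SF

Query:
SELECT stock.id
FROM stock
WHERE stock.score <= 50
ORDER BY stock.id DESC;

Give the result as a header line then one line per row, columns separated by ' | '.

After WHERE (3 rows):
stock.price | stock.owner | stock.score | stock.id
50 | dave | 2 | 5
4 | dave | 50 | 4
9 | carol | 30 | 2
After SELECT (3 rows):
stock.id
5
4
2
After ORDER BY (3 rows):
stock.id
5
4
2

== RESULT ==
stock.id
5
4
2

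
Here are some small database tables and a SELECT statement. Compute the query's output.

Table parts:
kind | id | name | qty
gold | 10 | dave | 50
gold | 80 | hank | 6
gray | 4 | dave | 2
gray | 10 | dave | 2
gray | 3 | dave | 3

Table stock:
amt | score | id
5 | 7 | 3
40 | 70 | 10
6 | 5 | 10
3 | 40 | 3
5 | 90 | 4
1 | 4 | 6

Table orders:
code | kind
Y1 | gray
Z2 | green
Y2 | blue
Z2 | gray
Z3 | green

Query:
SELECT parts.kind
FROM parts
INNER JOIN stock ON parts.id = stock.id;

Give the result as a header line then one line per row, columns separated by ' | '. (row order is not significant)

== RESULT ==
parts.kind
gold
gold
gray
gray
gray
gray
gray

Derivation:
After JOIN stock (7 rows):
parts.kind | parts.id | parts.name | parts.qty | stock.amt | stock.score | stock.id
gold | 10 | dave | 50 | 40 | 70 | 10
gold | 10 | dave | 50 | 6 | 5 | 10
gray | 4 | dave | 2 | 5 | 90 | 4
gray | 10 | dave | 2 | 40 | 70 | 10
gray | 10 | dave | 2 | 6 | 5 | 10
gray | 3 | dave | 3 | 5 | 7 | 3
gray | 3 | dave | 3 | 3 | 40 | 3
After SELECT (7 rows):
parts.kind
gold
gold
gray
gray
gray
gray
gray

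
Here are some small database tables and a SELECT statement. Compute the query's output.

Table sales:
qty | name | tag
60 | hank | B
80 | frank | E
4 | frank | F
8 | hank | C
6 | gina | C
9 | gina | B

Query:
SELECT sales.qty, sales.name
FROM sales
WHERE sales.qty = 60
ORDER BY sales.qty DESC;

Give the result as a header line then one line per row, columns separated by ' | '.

After WHERE (1 rows):
sales.qty | sales.name | sales.tag
60 | hank | B
After SELECT (1 rows):
sales.qty | sales.name
60 | hank
After ORDER BY (1 rows):
sales.qty | sales.name
60 | hank

== RESULT ==
sales.qty | sales.name
60 | hank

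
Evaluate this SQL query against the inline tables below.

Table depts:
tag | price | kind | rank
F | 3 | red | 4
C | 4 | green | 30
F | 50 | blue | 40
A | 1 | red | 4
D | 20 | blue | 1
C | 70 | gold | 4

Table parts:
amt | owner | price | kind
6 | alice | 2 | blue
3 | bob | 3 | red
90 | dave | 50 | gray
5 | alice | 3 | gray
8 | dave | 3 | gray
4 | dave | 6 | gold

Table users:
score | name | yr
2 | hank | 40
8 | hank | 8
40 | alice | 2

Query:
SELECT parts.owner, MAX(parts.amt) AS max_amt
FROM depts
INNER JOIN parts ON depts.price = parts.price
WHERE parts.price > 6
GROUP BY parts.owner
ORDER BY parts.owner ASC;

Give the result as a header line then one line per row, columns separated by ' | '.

== RESULT ==
parts.owner | max_amt
dave | 90

Derivation:
After JOIN parts (4 rows):
depts.tag | depts.price | depts.kind | depts.rank | parts.amt | parts.owner | parts.price | parts.kind
F | 3 | red | 4 | 3 | bob | 3 | red
F | 3 | red | 4 | 5 | alice | 3 | gray
F | 3 | red | 4 | 8 | dave | 3 | gray
F | 50 | blue | 40 | 90 | dave | 50 | gray
After WHERE (1 rows):
depts.tag | depts.price | depts.kind | depts.rank | parts.amt | parts.owner | parts.price | parts.kind
F | 50 | blue | 40 | 90 | dave | 50 | gray
After GROUP BY (1 rows):
parts.owner | max_amt
dave | 90
After ORDER BY (1 rows):
parts.owner | max_amt
dave | 90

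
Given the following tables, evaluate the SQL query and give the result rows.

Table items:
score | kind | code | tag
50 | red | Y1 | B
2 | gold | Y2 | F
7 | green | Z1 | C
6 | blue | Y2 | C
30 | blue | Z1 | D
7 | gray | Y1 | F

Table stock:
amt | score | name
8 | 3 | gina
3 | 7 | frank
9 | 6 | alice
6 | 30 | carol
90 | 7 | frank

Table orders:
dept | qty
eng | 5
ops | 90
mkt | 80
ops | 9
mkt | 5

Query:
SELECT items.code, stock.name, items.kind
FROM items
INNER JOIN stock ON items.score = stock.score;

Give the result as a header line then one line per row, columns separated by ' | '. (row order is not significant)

== RESULT ==
items.code | stock.name | items.kind
Z1 | frank | green
Z1 | frank | green
Y2 | alice | blue
Z1 | carol | blue
Y1 | frank | gray
Y1 | frank | gray

Derivation:
After JOIN stock (6 rows):
items.score | items.kind | items.code | items.tag | stock.amt | stock.score | stock.name
7 | green | Z1 | C | 3 | 7 | frank
7 | green | Z1 | C | 90 | 7 | frank
6 | blue | Y2 | C | 9 | 6 | alice
30 | blue | Z1 | D | 6 | 30 | carol
7 | gray | Y1 | F | 3 | 7 | frank
7 | gray | Y1 | F | 90 | 7 | frank
After SELECT (6 rows):
items.code | stock.name | items.kind
Z1 | frank | green
Z1 | frank | green
Y2 | alice | blue
Z1 | carol | blue
Y1 | frank | gray
Y1 | frank | gray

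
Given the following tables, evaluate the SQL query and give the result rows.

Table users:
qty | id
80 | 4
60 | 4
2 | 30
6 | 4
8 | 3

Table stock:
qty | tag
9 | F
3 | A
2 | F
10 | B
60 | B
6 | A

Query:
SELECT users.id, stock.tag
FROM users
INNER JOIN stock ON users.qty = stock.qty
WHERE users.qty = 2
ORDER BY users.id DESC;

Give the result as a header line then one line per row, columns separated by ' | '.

After JOIN stock (3 rows):
users.qty | users.id | stock.qty | stock.tag
60 | 4 | 60 | B
2 | 30 | 2 | F
6 | 4 | 6 | A
After WHERE (1 rows):
users.qty | users.id | stock.qty | stock.tag
2 | 30 | 2 | F
After SELECT (1 rows):
users.id | stock.tag
30 | F
After ORDER BY (1 rows):
users.id | stock.tag
30 | F

== RESULT ==
users.id | stock.tag
30 | F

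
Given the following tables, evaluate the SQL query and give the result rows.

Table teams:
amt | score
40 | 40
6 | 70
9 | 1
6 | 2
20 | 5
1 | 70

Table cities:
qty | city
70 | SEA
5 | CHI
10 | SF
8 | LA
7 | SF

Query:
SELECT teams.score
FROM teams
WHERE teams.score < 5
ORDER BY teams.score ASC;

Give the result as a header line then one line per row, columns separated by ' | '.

== RESULT ==
teams.score
1
2

Derivation:
After WHERE (2 rows):
teams.amt | teams.score
9 | 1
6 | 2
After SELECT (2 rows):
teams.score
1
2
After ORDER BY (2 rows):
teams.score
1
2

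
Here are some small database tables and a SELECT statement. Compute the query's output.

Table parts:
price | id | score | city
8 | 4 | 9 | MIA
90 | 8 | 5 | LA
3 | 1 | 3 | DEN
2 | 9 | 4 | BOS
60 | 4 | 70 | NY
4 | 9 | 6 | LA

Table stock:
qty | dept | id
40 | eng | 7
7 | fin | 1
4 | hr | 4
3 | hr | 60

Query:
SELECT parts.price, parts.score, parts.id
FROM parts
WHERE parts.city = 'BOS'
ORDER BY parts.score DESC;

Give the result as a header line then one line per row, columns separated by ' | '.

== RESULT ==
parts.price | parts.score | parts.id
2 | 4 | 9

Derivation:
After WHERE (1 rows):
parts.price | parts.id | parts.score | parts.city
2 | 9 | 4 | BOS
After SELECT (1 rows):
parts.price | parts.score | parts.id
2 | 4 | 9
After ORDER BY (1 rows):
parts.price | parts.score | parts.id
2 | 4 | 9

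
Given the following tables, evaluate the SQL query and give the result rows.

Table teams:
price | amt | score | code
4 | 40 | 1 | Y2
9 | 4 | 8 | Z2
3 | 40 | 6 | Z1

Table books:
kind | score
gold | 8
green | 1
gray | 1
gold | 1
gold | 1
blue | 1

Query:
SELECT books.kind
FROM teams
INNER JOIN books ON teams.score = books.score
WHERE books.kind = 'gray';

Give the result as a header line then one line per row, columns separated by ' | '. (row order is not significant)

== RESULT ==
books.kind
gray

Derivation:
After JOIN books (6 rows):
teams.price | teams.amt | teams.score | teams.code | books.kind | books.score
4 | 40 | 1 | Y2 | green | 1
4 | 40 | 1 | Y2 | gray | 1
4 | 40 | 1 | Y2 | gold | 1
4 | 40 | 1 | Y2 | gold | 1
4 | 40 | 1 | Y2 | blue | 1
9 | 4 | 8 | Z2 | gold | 8
After WHERE (1 rows):
teams.price | teams.amt | teams.score | teams.code | books.kind | books.score
4 | 40 | 1 | Y2 | gray | 1
After SELECT (1 rows):
books.kind
gray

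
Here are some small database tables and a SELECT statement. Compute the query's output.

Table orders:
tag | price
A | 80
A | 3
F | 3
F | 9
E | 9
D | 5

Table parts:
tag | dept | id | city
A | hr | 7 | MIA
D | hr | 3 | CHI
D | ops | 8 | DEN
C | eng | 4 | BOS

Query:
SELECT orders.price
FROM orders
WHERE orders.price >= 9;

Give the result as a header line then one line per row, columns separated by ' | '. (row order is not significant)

After WHERE (3 rows):
orders.tag | orders.price
A | 80
F | 9
E | 9
After SELECT (3 rows):
orders.price
80
9
9

== RESULT ==
orders.price
80
9
9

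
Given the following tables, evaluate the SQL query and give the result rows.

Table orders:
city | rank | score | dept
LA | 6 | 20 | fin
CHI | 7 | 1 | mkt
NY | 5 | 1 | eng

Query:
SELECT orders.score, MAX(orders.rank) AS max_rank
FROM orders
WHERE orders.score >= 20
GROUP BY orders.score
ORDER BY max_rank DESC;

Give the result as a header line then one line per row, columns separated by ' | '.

== RESULT ==
orders.score | max_rank
20 | 6

Derivation:
After WHERE (1 rows):
orders.city | orders.rank | orders.score | orders.dept
LA | 6 | 20 | fin
After GROUP BY (1 rows):
orders.score | max_rank
20 | 6
After ORDER BY (1 rows):
orders.score | max_rank
20 | 6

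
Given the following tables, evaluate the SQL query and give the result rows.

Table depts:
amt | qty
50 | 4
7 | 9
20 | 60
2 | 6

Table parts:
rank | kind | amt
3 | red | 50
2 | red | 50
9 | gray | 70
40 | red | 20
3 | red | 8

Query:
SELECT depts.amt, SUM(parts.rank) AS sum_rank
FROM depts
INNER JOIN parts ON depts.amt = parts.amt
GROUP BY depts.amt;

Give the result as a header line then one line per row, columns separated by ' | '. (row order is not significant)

== RESULT ==
depts.amt | sum_rank
50 | 5
20 | 40

Derivation:
After JOIN parts (3 rows):
depts.amt | depts.qty | parts.rank | parts.kind | parts.amt
50 | 4 | 3 | red | 50
50 | 4 | 2 | red | 50
20 | 60 | 40 | red | 20
After GROUP BY (2 rows):
depts.amt | sum_rank
50 | 5
20 | 40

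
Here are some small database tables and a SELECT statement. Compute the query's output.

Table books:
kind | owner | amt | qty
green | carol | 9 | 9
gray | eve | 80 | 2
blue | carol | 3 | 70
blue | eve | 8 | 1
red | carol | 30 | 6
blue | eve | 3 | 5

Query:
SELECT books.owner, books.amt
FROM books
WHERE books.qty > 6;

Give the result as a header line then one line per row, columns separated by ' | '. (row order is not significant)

== RESULT ==
books.owner | books.amt
carol | 9
carol | 3

Derivation:
After WHERE (2 rows):
books.kind | books.owner | books.amt | books.qty
green | carol | 9 | 9
blue | carol | 3 | 70
After SELECT (2 rows):
books.owner | books.amt
carol | 9
carol | 3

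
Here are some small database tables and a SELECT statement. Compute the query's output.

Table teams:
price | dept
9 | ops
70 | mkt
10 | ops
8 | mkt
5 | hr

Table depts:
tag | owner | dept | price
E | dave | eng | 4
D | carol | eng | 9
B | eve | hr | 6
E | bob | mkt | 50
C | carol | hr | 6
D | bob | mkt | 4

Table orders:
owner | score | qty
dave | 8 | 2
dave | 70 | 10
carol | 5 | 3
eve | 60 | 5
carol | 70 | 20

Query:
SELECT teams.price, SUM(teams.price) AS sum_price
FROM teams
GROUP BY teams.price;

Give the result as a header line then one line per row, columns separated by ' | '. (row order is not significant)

== RESULT ==
teams.price | sum_price
9 | 9
70 | 70
10 | 10
8 | 8
5 | 5

Derivation:
After GROUP BY (5 rows):
teams.price | sum_price
9 | 9
70 | 70
10 | 10
8 | 8
5 | 5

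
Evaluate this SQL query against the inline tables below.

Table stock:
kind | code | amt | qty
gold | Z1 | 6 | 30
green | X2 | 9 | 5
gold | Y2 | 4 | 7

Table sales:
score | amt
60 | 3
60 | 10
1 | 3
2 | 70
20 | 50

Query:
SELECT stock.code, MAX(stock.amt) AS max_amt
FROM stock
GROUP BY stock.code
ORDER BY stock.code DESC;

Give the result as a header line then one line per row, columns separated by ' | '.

After GROUP BY (3 rows):
stock.code | max_amt
Z1 | 6
X2 | 9
Y2 | 4
After ORDER BY (3 rows):
stock.code | max_amt
Z1 | 6
Y2 | 4
X2 | 9

== RESULT ==
stock.code | max_amt
Z1 | 6
Y2 | 4
X2 | 9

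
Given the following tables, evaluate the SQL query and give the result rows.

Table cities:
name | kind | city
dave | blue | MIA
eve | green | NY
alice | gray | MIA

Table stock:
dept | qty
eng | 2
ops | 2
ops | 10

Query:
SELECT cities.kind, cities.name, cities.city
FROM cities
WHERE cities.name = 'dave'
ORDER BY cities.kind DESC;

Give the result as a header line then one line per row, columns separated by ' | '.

After WHERE (1 rows):
cities.name | cities.kind | cities.city
dave | blue | MIA
After SELECT (1 rows):
cities.kind | cities.name | cities.city
blue | dave | MIA
After ORDER BY (1 rows):
cities.kind | cities.name | cities.city
blue | dave | MIA

== RESULT ==
cities.kind | cities.name | cities.city
blue | dave | MIA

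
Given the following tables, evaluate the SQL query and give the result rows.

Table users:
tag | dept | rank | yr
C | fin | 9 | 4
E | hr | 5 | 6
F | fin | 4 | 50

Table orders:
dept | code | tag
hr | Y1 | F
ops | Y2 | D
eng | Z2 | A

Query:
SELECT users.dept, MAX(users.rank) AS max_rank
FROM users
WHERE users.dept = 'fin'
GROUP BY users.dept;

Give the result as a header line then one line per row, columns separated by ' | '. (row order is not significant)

After WHERE (2 rows):
users.tag | users.dept | users.rank | users.yr
C | fin | 9 | 4
F | fin | 4 | 50
After GROUP BY (1 rows):
users.dept | max_rank
fin | 9

== RESULT ==
users.dept | max_rank
fin | 9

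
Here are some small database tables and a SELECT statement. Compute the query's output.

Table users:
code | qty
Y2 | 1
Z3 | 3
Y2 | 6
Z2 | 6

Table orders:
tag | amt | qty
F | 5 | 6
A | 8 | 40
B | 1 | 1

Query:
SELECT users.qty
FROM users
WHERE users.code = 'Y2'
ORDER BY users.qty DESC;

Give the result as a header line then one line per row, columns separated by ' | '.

After WHERE (2 rows):
users.code | users.qty
Y2 | 1
Y2 | 6
After SELECT (2 rows):
users.qty
1
6
After ORDER BY (2 rows):
users.qty
6
1

== RESULT ==
users.qty
6
1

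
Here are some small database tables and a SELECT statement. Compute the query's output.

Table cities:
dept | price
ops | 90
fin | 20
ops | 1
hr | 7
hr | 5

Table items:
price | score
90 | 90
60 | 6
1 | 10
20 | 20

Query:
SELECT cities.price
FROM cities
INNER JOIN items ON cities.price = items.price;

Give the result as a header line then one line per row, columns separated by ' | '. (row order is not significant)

After JOIN items (3 rows):
cities.dept | cities.price | items.price | items.score
ops | 90 | 90 | 90
fin | 20 | 20 | 20
ops | 1 | 1 | 10
After SELECT (3 rows):
cities.price
90
20
1

== RESULT ==
cities.price
90
20
1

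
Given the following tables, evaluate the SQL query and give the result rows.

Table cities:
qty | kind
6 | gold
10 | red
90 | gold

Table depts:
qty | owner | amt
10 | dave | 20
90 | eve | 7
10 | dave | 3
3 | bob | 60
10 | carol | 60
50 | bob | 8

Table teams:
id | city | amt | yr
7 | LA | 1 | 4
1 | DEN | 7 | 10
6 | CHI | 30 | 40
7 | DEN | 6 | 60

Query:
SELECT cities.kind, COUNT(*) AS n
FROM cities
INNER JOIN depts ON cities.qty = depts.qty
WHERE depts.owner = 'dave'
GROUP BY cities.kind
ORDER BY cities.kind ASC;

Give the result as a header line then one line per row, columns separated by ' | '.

After JOIN depts (4 rows):
cities.qty | cities.kind | depts.qty | depts.owner | depts.amt
10 | red | 10 | dave | 20
10 | red | 10 | dave | 3
10 | red | 10 | carol | 60
90 | gold | 90 | eve | 7
After WHERE (2 rows):
cities.qty | cities.kind | depts.qty | depts.owner | depts.amt
10 | red | 10 | dave | 20
10 | red | 10 | dave | 3
After GROUP BY (1 rows):
cities.kind | n
red | 2
After ORDER BY (1 rows):
cities.kind | n
red | 2

== RESULT ==
cities.kind | n
red | 2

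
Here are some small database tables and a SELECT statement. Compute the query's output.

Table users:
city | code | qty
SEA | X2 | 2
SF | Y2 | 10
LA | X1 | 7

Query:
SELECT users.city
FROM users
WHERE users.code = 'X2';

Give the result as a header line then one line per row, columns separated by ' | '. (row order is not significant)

After WHERE (1 rows):
users.city | users.code | users.qty
SEA | X2 | 2
After SELECT (1 rows):
users.city
SEA

== RESULT ==
users.city
SEA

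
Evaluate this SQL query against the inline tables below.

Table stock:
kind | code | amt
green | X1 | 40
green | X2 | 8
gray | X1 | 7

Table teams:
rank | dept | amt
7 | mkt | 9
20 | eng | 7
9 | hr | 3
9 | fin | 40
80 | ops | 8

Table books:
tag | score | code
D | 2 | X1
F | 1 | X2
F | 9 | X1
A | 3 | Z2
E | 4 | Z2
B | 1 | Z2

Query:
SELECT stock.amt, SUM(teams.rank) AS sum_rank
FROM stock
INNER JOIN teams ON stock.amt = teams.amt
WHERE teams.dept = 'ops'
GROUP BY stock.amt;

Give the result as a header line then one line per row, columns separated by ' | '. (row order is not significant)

== RESULT ==
stock.amt | sum_rank
8 | 80

Derivation:
After JOIN teams (3 rows):
stock.kind | stock.code | stock.amt | teams.rank | teams.dept | teams.amt
green | X1 | 40 | 9 | fin | 40
green | X2 | 8 | 80 | ops | 8
gray | X1 | 7 | 20 | eng | 7
After WHERE (1 rows):
stock.kind | stock.code | stock.amt | teams.rank | teams.dept | teams.amt
green | X2 | 8 | 80 | ops | 8
After GROUP BY (1 rows):
stock.amt | sum_rank
8 | 80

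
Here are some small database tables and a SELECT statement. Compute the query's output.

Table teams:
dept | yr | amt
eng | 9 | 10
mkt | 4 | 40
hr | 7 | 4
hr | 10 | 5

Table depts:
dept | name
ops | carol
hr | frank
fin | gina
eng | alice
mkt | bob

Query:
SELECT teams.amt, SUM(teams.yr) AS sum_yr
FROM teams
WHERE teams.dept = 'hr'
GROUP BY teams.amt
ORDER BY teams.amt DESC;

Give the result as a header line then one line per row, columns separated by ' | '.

== RESULT ==
teams.amt | sum_yr
5 | 10
4 | 7

Derivation:
After WHERE (2 rows):
teams.dept | teams.yr | teams.amt
hr | 7 | 4
hr | 10 | 5
After GROUP BY (2 rows):
teams.amt | sum_yr
4 | 7
5 | 10
After ORDER BY (2 rows):
teams.amt | sum_yr
5 | 10
4 | 7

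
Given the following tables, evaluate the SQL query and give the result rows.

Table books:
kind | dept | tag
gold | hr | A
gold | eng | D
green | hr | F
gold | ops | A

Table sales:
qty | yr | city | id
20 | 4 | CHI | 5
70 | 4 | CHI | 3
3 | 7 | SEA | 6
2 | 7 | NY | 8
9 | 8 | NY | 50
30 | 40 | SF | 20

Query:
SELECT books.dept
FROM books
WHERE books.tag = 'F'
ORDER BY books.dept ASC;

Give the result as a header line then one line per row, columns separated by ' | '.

== RESULT ==
books.dept
hr

Derivation:
After WHERE (1 rows):
books.kind | books.dept | books.tag
green | hr | F
After SELECT (1 rows):
books.dept
hr
After ORDER BY (1 rows):
books.dept
hr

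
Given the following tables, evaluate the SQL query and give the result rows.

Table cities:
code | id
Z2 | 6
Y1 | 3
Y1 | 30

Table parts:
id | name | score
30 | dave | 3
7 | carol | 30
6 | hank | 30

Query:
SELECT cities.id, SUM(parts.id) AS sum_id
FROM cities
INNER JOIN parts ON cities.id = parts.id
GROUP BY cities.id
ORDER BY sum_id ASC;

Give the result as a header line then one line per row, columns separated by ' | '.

After JOIN parts (2 rows):
cities.code | cities.id | parts.id | parts.name | parts.score
Z2 | 6 | 6 | hank | 30
Y1 | 30 | 30 | dave | 3
After GROUP BY (2 rows):
cities.id | sum_id
6 | 6
30 | 30
After ORDER BY (2 rows):
cities.id | sum_id
6 | 6
30 | 30

== RESULT ==
cities.id | sum_id
6 | 6
30 | 30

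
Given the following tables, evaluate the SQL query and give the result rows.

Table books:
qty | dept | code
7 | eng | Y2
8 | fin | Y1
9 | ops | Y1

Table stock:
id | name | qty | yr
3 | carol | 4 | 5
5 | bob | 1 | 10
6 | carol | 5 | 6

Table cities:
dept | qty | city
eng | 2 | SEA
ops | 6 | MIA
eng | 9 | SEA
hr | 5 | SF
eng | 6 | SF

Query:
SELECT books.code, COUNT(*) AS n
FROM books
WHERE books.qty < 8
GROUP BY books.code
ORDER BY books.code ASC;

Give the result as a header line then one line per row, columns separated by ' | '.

== RESULT ==
books.code | n
Y2 | 1

Derivation:
After WHERE (1 rows):
books.qty | books.dept | books.code
7 | eng | Y2
After GROUP BY (1 rows):
books.code | n
Y2 | 1
After ORDER BY (1 rows):
books.code | n
Y2 | 1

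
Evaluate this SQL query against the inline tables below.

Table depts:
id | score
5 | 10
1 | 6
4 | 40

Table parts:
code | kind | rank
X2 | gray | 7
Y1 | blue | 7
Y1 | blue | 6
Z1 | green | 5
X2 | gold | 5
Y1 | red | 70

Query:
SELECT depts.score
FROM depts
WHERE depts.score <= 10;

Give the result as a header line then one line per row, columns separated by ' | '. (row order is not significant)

== RESULT ==
depts.score
10
6

Derivation:
After WHERE (2 rows):
depts.id | depts.score
5 | 10
1 | 6
After SELECT (2 rows):
depts.score
10
6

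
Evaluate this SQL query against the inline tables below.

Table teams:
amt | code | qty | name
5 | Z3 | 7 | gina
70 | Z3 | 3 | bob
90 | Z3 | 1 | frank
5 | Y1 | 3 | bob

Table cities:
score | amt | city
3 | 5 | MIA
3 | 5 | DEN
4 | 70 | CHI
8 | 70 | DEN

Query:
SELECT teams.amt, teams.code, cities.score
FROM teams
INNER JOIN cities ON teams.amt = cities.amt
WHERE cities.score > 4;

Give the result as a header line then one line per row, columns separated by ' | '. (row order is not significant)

After JOIN cities (6 rows):
teams.amt | teams.code | teams.qty | teams.name | cities.score | cities.amt | cities.city
5 | Z3 | 7 | gina | 3 | 5 | MIA
5 | Z3 | 7 | gina | 3 | 5 | DEN
70 | Z3 | 3 | bob | 4 | 70 | CHI
70 | Z3 | 3 | bob | 8 | 70 | DEN
5 | Y1 | 3 | bob | 3 | 5 | MIA
5 | Y1 | 3 | bob | 3 | 5 | DEN
After WHERE (1 rows):
teams.amt | teams.code | teams.qty | teams.name | cities.score | cities.amt | cities.city
70 | Z3 | 3 | bob | 8 | 70 | DEN
After SELECT (1 rows):
teams.amt | teams.code | cities.score
70 | Z3 | 8

== RESULT ==
teams.amt | teams.code | cities.score
70 | Z3 | 8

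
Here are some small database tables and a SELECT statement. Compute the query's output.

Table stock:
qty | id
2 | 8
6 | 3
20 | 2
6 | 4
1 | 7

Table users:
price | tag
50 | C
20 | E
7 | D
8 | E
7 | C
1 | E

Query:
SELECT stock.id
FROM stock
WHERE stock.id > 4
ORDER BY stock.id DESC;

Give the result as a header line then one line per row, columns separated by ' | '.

== RESULT ==
stock.id
8
7

Derivation:
After WHERE (2 rows):
stock.qty | stock.id
2 | 8
1 | 7
After SELECT (2 rows):
stock.id
8
7
After ORDER BY (2 rows):
stock.id
8
7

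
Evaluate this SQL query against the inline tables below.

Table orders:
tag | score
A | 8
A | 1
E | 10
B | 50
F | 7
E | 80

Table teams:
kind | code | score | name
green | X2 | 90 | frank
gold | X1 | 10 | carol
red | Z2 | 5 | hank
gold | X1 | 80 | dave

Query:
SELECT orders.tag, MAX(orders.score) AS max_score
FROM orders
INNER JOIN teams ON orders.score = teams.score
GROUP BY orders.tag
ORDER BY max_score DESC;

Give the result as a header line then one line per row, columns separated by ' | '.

== RESULT ==
orders.tag | max_score
E | 80

Derivation:
After JOIN teams (2 rows):
orders.tag | orders.score | teams.kind | teams.code | teams.score | teams.name
E | 10 | gold | X1 | 10 | carol
E | 80 | gold | X1 | 80 | dave
After GROUP BY (1 rows):
orders.tag | max_score
E | 80
After ORDER BY (1 rows):
orders.tag | max_score
E | 80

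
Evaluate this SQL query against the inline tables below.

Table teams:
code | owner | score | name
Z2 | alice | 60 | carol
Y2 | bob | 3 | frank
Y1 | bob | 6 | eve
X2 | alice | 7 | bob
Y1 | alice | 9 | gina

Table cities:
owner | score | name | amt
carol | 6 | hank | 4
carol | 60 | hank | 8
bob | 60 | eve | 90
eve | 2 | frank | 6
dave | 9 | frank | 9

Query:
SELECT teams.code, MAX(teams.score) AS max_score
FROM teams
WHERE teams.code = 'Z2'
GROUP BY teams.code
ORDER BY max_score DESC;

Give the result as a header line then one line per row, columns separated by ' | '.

== RESULT ==
teams.code | max_score
Z2 | 60

Derivation:
After WHERE (1 rows):
teams.code | teams.owner | teams.score | teams.name
Z2 | alice | 60 | carol
After GROUP BY (1 rows):
teams.code | max_score
Z2 | 60
After ORDER BY (1 rows):
teams.code | max_score
Z2 | 60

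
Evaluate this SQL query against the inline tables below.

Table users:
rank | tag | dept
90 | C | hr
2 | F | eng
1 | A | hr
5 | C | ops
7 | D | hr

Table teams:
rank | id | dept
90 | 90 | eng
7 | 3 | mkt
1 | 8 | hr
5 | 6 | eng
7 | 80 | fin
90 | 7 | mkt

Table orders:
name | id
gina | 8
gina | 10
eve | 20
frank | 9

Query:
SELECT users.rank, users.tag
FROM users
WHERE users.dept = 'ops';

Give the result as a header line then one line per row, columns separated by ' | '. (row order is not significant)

== RESULT ==
users.rank | users.tag
5 | C

Derivation:
After WHERE (1 rows):
users.rank | users.tag | users.dept
5 | C | ops
After SELECT (1 rows):
users.rank | users.tag
5 | C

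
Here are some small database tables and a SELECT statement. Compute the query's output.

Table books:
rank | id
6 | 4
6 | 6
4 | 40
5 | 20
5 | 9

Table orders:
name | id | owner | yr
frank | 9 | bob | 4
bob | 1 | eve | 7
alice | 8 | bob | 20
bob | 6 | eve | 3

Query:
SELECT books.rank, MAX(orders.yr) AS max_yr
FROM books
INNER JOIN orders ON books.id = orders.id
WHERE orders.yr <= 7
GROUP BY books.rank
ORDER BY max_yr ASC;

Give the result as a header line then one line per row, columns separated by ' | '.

After JOIN orders (2 rows):
books.rank | books.id | orders.name | orders.id | orders.owner | orders.yr
6 | 6 | bob | 6 | eve | 3
5 | 9 | frank | 9 | bob | 4
After WHERE (2 rows):
books.rank | books.id | orders.name | orders.id | orders.owner | orders.yr
6 | 6 | bob | 6 | eve | 3
5 | 9 | frank | 9 | bob | 4
After GROUP BY (2 rows):
books.rank | max_yr
6 | 3
5 | 4
After ORDER BY (2 rows):
books.rank | max_yr
6 | 3
5 | 4

== RESULT ==
books.rank | max_yr
6 | 3
5 | 4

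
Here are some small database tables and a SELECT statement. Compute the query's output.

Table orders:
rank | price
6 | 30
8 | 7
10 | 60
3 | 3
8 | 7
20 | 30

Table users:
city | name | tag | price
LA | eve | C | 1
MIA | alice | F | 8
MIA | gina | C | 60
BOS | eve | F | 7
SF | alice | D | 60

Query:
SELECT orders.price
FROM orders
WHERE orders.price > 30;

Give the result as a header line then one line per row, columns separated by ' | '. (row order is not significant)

== RESULT ==
orders.price
60

Derivation:
After WHERE (1 rows):
orders.rank | orders.price
10 | 60
After SELECT (1 rows):
orders.price
60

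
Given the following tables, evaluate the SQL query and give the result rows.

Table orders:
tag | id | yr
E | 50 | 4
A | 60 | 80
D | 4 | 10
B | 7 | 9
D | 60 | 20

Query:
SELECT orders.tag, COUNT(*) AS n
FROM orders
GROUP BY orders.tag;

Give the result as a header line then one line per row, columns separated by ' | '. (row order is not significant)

== RESULT ==
orders.tag | n
E | 1
A | 1
D | 2
B | 1

Derivation:
After GROUP BY (4 rows):
orders.tag | n
E | 1
A | 1
D | 2
B | 1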